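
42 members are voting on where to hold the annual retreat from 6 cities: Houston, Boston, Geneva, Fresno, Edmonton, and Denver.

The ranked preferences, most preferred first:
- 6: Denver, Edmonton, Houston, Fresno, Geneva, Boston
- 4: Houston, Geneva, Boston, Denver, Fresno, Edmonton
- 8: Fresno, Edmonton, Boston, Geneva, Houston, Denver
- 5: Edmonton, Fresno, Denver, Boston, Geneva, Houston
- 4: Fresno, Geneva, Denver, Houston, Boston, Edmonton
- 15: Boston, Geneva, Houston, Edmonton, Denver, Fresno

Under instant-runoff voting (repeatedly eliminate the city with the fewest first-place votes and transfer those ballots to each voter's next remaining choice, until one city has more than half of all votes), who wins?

Round 1: Houston 4, Boston 15, Geneva 0, Fresno 12, Edmonton 5, Denver 6. Geneva eliminated.
Round 2: Houston 4, Boston 15, Fresno 12, Edmonton 5, Denver 6. Houston eliminated.
Round 3: Boston 19, Fresno 12, Edmonton 5, Denver 6. Edmonton eliminated.
Round 4: Boston 19, Fresno 17, Denver 6. Denver eliminated.
Round 5: Boston 19, Fresno 23. Fresno has a majority (≥22).

Fresno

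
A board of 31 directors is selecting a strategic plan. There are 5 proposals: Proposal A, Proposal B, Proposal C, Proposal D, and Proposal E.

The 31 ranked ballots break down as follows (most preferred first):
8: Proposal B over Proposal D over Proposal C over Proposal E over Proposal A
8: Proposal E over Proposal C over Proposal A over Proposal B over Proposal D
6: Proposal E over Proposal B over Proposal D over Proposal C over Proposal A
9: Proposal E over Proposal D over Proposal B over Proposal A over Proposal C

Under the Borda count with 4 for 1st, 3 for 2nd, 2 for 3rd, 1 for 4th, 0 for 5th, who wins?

Proposal E

Proposal A: 8×0 + 8×2 + 6×0 + 9×1 = 25
Proposal B: 8×4 + 8×1 + 6×3 + 9×2 = 76
Proposal C: 8×2 + 8×3 + 6×1 + 9×0 = 46
Proposal D: 8×3 + 8×0 + 6×2 + 9×3 = 63
Proposal E: 8×1 + 8×4 + 6×4 + 9×4 = 100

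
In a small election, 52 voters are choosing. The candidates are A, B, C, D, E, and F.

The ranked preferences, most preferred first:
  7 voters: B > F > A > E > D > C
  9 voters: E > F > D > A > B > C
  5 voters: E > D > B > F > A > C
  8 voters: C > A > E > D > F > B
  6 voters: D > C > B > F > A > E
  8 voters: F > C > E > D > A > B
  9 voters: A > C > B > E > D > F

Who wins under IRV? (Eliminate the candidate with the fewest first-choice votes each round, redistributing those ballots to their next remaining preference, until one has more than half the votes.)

Round 1: A 9, B 7, C 8, D 6, E 14, F 8. D eliminated.
Round 2: A 9, B 7, C 14, E 14, F 8. B eliminated.
Round 3: A 9, C 14, E 14, F 15. A eliminated.
Round 4: C 23, E 14, F 15. E eliminated.
Round 5: C 23, F 29. F has a majority (≥27).

F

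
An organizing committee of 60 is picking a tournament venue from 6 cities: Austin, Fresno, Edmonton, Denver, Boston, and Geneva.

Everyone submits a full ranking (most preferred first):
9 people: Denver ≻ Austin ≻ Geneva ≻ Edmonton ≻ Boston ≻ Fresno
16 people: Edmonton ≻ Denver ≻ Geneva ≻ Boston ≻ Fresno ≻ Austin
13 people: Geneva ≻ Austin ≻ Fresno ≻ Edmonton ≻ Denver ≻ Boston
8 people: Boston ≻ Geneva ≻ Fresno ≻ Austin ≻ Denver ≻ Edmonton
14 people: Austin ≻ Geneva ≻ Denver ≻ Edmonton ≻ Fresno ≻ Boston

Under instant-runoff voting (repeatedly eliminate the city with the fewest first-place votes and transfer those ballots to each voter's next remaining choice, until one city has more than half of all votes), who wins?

Round 1: Austin 14, Fresno 0, Edmonton 16, Denver 9, Boston 8, Geneva 13. Fresno eliminated.
Round 2: Austin 14, Edmonton 16, Denver 9, Boston 8, Geneva 13. Boston eliminated.
Round 3: Austin 14, Edmonton 16, Denver 9, Geneva 21. Denver eliminated.
Round 4: Austin 23, Edmonton 16, Geneva 21. Edmonton eliminated.
Round 5: Austin 23, Geneva 37. Geneva has a majority (≥31).

Geneva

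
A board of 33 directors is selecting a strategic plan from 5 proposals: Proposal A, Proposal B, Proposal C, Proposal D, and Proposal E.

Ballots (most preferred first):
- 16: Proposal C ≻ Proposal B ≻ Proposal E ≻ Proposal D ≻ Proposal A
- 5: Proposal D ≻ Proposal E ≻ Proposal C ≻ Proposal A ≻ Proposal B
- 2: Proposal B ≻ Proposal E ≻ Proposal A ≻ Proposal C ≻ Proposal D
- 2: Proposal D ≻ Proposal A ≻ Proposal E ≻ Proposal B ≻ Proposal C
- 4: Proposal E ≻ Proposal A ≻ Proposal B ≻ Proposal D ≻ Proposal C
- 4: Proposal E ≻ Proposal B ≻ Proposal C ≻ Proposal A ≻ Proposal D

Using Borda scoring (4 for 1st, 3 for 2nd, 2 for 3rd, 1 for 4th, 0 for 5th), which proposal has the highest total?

Proposal A: 16×0 + 5×1 + 2×2 + 2×3 + 4×3 + 4×1 = 31
Proposal B: 16×3 + 5×0 + 2×4 + 2×1 + 4×2 + 4×3 = 78
Proposal C: 16×4 + 5×2 + 2×1 + 2×0 + 4×0 + 4×2 = 84
Proposal D: 16×1 + 5×4 + 2×0 + 2×4 + 4×1 + 4×0 = 48
Proposal E: 16×2 + 5×3 + 2×3 + 2×2 + 4×4 + 4×4 = 89

Proposal E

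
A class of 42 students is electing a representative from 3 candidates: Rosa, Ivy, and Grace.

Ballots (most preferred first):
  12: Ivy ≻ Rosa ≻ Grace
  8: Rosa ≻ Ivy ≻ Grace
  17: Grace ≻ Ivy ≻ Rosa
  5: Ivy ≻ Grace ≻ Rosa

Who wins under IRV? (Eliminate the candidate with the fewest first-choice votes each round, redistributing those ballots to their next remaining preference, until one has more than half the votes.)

Round 1: Rosa 8, Ivy 17, Grace 17. Rosa eliminated.
Round 2: Ivy 25, Grace 17. Ivy has a majority (≥22).

Ivy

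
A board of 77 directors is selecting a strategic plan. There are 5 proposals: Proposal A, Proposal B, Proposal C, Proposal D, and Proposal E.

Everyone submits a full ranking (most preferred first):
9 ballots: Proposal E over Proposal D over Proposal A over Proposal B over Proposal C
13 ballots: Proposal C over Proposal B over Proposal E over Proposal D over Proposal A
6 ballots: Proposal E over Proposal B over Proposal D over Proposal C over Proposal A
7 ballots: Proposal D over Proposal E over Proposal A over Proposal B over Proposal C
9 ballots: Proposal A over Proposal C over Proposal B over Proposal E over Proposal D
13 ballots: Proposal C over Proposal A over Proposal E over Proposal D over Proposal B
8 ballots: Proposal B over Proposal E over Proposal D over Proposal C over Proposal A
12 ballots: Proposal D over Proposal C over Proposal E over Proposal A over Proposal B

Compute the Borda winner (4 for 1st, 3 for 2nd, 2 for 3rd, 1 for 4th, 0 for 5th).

Proposal E

Proposal A: 9×2 + 13×0 + 6×0 + 7×2 + 9×4 + 13×3 + 8×0 + 12×1 = 119
Proposal B: 9×1 + 13×3 + 6×3 + 7×1 + 9×2 + 13×0 + 8×4 + 12×0 = 123
Proposal C: 9×0 + 13×4 + 6×1 + 7×0 + 9×3 + 13×4 + 8×1 + 12×3 = 181
Proposal D: 9×3 + 13×1 + 6×2 + 7×4 + 9×0 + 13×1 + 8×2 + 12×4 = 157
Proposal E: 9×4 + 13×2 + 6×4 + 7×3 + 9×1 + 13×2 + 8×3 + 12×2 = 190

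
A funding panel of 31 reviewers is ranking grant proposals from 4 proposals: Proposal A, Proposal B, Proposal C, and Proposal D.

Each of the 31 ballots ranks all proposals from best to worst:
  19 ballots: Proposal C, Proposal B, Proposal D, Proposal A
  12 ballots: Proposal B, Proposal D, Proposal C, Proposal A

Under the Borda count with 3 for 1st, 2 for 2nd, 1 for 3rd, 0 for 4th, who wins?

Proposal B

Proposal A: 19×0 + 12×0 = 0
Proposal B: 19×2 + 12×3 = 74
Proposal C: 19×3 + 12×1 = 69
Proposal D: 19×1 + 12×2 = 43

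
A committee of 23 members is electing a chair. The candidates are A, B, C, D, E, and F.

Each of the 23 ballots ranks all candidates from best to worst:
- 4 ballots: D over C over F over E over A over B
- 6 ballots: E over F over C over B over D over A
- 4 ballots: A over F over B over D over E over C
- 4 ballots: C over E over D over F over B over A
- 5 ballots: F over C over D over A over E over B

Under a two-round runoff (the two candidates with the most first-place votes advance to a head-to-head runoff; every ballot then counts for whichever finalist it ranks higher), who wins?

Round 1 first-place votes: A 4, B 0, C 4, D 4, E 6, F 5. E and F advance.
Runoff: E is ranked above F on 10 ballots, F above E on 13.

F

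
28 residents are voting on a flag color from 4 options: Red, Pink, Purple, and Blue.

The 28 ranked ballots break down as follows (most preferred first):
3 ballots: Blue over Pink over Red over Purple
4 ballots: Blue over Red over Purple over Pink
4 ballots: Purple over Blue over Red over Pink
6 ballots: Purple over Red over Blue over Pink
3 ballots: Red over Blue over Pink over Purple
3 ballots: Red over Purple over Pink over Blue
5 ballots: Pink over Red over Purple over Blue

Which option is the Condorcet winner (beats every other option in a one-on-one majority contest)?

Red vs Pink: 20–8
Red vs Purple: 18–10
Red vs Blue: 17–11
Red beats every other option.

Red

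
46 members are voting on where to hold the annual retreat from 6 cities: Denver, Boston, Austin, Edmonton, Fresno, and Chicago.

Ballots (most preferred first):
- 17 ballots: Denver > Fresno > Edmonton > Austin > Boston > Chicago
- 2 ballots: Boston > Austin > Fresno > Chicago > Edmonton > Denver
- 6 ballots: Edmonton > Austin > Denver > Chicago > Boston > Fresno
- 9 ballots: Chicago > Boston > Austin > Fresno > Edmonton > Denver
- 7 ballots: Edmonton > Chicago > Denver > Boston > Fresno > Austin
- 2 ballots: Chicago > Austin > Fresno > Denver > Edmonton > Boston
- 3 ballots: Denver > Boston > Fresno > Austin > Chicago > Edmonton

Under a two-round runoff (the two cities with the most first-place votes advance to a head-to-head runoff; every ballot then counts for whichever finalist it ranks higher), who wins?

Edmonton

Round 1 first-place votes: Denver 20, Boston 2, Austin 0, Edmonton 13, Fresno 0, Chicago 11. Denver and Edmonton advance.
Runoff: Denver is ranked above Edmonton on 22 ballots, Edmonton above Denver on 24.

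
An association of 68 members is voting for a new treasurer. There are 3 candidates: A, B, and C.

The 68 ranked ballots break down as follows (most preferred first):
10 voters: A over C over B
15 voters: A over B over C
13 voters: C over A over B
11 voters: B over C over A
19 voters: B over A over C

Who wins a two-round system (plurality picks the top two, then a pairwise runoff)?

Round 1 first-place votes: A 25, B 30, C 13. B and A advance.
Runoff: B is ranked above A on 30 ballots, A above B on 38.

A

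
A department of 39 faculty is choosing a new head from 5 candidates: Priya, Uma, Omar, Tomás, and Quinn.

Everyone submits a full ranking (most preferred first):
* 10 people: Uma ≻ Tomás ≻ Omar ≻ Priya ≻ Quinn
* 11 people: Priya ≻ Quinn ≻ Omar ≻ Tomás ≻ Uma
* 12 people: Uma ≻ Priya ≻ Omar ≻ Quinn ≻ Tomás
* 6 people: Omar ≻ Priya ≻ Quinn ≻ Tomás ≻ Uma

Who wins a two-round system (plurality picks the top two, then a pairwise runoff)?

Round 1 first-place votes: Priya 11, Uma 22, Omar 6, Tomás 0, Quinn 0. Uma and Priya advance.
Runoff: Uma is ranked above Priya on 22 ballots, Priya above Uma on 17.

Uma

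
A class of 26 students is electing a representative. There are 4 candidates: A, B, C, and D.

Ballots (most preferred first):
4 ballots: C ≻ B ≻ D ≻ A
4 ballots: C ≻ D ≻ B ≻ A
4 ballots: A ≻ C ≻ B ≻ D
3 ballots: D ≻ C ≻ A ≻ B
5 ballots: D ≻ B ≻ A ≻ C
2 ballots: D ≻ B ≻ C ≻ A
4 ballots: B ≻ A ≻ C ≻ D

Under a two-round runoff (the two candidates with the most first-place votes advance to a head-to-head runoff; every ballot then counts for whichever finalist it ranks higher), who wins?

C

Round 1 first-place votes: A 4, B 4, C 8, D 10. D and C advance.
Runoff: D is ranked above C on 10 ballots, C above D on 16.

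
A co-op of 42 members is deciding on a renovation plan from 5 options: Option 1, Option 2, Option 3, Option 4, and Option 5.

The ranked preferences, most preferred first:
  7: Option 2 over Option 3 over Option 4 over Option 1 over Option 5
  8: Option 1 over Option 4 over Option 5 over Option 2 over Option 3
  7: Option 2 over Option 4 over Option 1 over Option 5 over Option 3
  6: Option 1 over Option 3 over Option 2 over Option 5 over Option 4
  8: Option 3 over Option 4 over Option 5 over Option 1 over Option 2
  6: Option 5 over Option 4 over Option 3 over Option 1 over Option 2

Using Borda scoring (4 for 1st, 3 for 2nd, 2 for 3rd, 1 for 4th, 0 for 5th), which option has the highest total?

Option 1: 7×1 + 8×4 + 7×2 + 6×4 + 8×1 + 6×1 = 91
Option 2: 7×4 + 8×1 + 7×4 + 6×2 + 8×0 + 6×0 = 76
Option 3: 7×3 + 8×0 + 7×0 + 6×3 + 8×4 + 6×2 = 83
Option 4: 7×2 + 8×3 + 7×3 + 6×0 + 8×3 + 6×3 = 101
Option 5: 7×0 + 8×2 + 7×1 + 6×1 + 8×2 + 6×4 = 69

Option 4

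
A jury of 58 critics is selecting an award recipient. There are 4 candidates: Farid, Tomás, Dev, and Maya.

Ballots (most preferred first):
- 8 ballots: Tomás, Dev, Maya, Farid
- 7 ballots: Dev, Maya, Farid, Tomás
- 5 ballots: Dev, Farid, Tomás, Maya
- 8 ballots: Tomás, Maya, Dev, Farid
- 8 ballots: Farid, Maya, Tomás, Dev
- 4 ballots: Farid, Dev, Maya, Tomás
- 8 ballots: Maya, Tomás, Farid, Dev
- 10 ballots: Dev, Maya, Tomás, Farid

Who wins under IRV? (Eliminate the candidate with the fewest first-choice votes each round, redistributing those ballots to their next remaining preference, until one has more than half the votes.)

Tomás

Round 1: Farid 12, Tomás 16, Dev 22, Maya 8. Maya eliminated.
Round 2: Farid 12, Tomás 24, Dev 22. Farid eliminated.
Round 3: Tomás 32, Dev 26. Tomás has a majority (≥30).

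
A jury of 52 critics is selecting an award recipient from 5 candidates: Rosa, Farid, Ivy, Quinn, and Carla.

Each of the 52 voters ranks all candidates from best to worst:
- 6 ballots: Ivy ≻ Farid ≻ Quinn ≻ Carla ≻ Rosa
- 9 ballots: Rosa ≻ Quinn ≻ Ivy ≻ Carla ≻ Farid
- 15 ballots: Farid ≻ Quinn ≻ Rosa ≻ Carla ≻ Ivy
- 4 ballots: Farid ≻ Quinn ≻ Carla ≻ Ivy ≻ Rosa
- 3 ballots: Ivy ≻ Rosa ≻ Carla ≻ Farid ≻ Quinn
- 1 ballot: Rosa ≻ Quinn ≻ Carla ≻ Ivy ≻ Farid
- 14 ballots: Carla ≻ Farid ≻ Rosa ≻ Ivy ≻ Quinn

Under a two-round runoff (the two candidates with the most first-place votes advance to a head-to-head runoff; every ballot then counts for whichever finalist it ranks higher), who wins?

Carla

Round 1 first-place votes: Rosa 10, Farid 19, Ivy 9, Quinn 0, Carla 14. Farid and Carla advance.
Runoff: Farid is ranked above Carla on 25 ballots, Carla above Farid on 27.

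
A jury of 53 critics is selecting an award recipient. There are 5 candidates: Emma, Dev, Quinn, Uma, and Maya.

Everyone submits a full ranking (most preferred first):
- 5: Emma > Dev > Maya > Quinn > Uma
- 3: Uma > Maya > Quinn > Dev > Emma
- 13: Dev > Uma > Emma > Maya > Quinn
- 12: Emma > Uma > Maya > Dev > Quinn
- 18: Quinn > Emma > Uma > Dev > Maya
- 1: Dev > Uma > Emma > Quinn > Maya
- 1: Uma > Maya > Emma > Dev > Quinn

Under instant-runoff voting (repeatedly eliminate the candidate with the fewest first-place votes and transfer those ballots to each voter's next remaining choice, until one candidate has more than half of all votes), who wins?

Emma

Round 1: Emma 17, Dev 14, Quinn 18, Uma 4, Maya 0. Maya eliminated.
Round 2: Emma 17, Dev 14, Quinn 18, Uma 4. Uma eliminated.
Round 3: Emma 18, Dev 14, Quinn 21. Dev eliminated.
Round 4: Emma 32, Quinn 21. Emma has a majority (≥27).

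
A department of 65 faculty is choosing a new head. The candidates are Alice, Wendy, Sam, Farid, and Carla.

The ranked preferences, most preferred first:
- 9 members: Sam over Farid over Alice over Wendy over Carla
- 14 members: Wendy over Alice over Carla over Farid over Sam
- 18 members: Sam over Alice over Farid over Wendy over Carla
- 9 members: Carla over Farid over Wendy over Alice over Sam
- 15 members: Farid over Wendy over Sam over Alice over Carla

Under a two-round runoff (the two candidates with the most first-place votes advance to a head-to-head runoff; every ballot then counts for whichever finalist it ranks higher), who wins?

Round 1 first-place votes: Alice 0, Wendy 14, Sam 27, Farid 15, Carla 9. Sam and Farid advance.
Runoff: Sam is ranked above Farid on 27 ballots, Farid above Sam on 38.

Farid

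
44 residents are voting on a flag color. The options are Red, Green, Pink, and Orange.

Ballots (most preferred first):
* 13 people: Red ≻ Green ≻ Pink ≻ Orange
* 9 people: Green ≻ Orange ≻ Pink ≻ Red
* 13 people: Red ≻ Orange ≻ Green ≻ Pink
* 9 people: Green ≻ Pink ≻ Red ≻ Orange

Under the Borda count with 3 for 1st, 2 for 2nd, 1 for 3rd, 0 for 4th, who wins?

Red: 13×3 + 9×0 + 13×3 + 9×1 = 87
Green: 13×2 + 9×3 + 13×1 + 9×3 = 93
Pink: 13×1 + 9×1 + 13×0 + 9×2 = 40
Orange: 13×0 + 9×2 + 13×2 + 9×0 = 44

Green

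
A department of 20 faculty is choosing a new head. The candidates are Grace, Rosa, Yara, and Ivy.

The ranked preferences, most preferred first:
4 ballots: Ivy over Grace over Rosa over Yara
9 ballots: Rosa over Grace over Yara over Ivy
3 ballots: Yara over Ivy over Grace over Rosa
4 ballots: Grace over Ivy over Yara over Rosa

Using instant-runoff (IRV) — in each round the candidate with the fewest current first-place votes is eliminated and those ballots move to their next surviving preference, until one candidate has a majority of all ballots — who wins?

Round 1: Grace 4, Rosa 9, Yara 3, Ivy 4. Yara eliminated.
Round 2: Grace 4, Rosa 9, Ivy 7. Grace eliminated.
Round 3: Rosa 9, Ivy 11. Ivy has a majority (≥11).

Ivy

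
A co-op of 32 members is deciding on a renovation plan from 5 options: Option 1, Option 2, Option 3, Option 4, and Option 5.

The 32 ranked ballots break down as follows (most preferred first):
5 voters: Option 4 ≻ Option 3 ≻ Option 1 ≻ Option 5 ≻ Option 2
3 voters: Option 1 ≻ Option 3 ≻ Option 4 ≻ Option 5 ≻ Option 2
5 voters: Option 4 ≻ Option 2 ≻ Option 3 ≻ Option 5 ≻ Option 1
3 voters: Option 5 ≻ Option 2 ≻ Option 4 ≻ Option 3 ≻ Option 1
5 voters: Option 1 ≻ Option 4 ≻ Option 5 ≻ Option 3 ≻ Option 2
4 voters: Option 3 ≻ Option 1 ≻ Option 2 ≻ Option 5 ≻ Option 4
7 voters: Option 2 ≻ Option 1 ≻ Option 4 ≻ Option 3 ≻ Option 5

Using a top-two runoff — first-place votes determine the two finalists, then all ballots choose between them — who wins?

Round 1 first-place votes: Option 1 8, Option 2 7, Option 3 4, Option 4 10, Option 5 3. Option 4 and Option 1 advance.
Runoff: Option 4 is ranked above Option 1 on 13 ballots, Option 1 above Option 4 on 19.

Option 1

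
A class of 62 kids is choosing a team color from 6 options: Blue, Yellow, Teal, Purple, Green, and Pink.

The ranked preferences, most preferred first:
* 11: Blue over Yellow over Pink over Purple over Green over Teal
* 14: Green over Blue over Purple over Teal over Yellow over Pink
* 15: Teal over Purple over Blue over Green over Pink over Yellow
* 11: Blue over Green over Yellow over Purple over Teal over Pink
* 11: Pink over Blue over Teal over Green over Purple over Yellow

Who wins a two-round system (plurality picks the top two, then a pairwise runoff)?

Blue

Round 1 first-place votes: Blue 22, Yellow 0, Teal 15, Purple 0, Green 14, Pink 11. Blue and Teal advance.
Runoff: Blue is ranked above Teal on 47 ballots, Teal above Blue on 15.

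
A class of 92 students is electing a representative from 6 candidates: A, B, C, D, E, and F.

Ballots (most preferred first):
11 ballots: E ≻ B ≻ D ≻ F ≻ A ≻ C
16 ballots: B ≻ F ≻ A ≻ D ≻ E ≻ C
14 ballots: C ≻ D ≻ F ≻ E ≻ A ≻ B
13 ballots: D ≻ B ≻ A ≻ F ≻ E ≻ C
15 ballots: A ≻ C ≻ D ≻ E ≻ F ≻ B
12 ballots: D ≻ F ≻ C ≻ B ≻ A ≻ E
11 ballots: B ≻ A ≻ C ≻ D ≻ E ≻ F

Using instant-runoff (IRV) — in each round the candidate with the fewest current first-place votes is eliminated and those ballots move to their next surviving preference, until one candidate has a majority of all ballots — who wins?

Round 1: A 15, B 27, C 14, D 25, E 11, F 0. F eliminated.
Round 2: A 15, B 27, C 14, D 25, E 11. E eliminated.
Round 3: A 15, B 38, C 14, D 25. C eliminated.
Round 4: A 15, B 38, D 39. A eliminated.
Round 5: B 38, D 54. D has a majority (≥47).

D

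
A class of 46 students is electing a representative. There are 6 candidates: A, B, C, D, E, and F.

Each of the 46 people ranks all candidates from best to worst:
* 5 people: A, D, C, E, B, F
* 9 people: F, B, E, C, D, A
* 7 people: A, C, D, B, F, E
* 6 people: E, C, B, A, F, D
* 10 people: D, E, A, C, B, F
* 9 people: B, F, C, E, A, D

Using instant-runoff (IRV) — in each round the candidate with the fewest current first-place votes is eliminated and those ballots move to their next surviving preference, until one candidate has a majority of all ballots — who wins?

Round 1: A 12, B 9, C 0, D 10, E 6, F 9. C eliminated.
Round 2: A 12, B 9, D 10, E 6, F 9. E eliminated.
Round 3: A 12, B 15, D 10, F 9. F eliminated.
Round 4: A 12, B 24, D 10. B has a majority (≥24).

B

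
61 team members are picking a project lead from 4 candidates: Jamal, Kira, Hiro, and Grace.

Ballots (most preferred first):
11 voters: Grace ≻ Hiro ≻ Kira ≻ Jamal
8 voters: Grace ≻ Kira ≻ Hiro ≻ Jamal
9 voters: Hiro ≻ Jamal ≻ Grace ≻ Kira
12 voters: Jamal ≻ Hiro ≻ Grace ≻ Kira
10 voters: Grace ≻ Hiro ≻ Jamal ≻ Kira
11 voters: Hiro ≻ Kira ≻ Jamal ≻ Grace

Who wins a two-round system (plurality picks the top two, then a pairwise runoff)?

Hiro

Round 1 first-place votes: Jamal 12, Kira 0, Hiro 20, Grace 29. Grace and Hiro advance.
Runoff: Grace is ranked above Hiro on 29 ballots, Hiro above Grace on 32.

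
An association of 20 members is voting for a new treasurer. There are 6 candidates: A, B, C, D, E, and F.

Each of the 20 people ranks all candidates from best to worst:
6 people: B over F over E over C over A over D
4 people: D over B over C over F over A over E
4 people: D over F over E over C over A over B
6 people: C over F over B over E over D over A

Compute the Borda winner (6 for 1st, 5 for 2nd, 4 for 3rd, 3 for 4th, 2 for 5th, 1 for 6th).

A: 6×2 + 4×2 + 4×2 + 6×1 = 34
B: 6×6 + 4×5 + 4×1 + 6×4 = 84
C: 6×3 + 4×4 + 4×3 + 6×6 = 82
D: 6×1 + 4×6 + 4×6 + 6×2 = 66
E: 6×4 + 4×1 + 4×4 + 6×3 = 62
F: 6×5 + 4×3 + 4×5 + 6×5 = 92

F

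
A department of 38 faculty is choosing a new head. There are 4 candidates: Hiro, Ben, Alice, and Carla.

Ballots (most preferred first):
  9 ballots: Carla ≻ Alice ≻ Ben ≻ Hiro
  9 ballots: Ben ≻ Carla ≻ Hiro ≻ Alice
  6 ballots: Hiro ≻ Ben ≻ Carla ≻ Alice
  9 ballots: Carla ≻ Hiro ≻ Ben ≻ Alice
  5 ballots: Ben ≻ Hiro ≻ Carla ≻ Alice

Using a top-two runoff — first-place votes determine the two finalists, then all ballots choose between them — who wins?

Ben

Round 1 first-place votes: Hiro 6, Ben 14, Alice 0, Carla 18. Carla and Ben advance.
Runoff: Carla is ranked above Ben on 18 ballots, Ben above Carla on 20.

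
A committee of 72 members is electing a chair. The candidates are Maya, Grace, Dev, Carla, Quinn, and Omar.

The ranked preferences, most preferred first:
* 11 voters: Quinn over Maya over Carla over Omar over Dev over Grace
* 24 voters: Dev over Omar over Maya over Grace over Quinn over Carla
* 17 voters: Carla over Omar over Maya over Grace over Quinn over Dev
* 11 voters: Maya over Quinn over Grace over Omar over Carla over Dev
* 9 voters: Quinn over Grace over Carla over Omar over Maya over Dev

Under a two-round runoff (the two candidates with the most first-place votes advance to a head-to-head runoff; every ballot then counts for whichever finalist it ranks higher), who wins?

Quinn

Round 1 first-place votes: Maya 11, Grace 0, Dev 24, Carla 17, Quinn 20, Omar 0. Dev and Quinn advance.
Runoff: Dev is ranked above Quinn on 24 ballots, Quinn above Dev on 48.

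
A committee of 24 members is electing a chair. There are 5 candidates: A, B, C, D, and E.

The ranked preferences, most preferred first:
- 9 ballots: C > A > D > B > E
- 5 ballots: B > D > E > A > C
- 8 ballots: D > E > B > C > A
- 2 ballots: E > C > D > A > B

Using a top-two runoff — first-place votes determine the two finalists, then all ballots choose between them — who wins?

D

Round 1 first-place votes: A 0, B 5, C 9, D 8, E 2. C and D advance.
Runoff: C is ranked above D on 11 ballots, D above C on 13.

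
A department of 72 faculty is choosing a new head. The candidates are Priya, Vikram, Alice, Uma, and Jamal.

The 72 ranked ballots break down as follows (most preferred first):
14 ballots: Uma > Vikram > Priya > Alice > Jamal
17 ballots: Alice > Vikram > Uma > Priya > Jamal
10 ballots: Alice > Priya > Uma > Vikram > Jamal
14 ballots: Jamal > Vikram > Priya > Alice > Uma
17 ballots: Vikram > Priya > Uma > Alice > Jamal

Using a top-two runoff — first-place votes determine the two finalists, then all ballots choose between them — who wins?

Round 1 first-place votes: Priya 0, Vikram 17, Alice 27, Uma 14, Jamal 14. Alice and Vikram advance.
Runoff: Alice is ranked above Vikram on 27 ballots, Vikram above Alice on 45.

Vikram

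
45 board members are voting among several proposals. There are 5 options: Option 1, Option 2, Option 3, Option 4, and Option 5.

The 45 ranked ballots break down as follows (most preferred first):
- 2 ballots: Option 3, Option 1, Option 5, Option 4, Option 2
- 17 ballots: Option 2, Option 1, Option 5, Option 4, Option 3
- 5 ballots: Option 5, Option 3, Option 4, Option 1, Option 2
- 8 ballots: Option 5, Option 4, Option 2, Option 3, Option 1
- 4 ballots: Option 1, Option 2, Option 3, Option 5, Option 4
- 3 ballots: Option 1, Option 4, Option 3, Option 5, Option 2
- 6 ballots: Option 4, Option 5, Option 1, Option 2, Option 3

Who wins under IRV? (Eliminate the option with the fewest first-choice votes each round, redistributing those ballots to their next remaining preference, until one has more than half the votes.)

Option 5

Round 1: Option 1 7, Option 2 17, Option 3 2, Option 4 6, Option 5 13. Option 3 eliminated.
Round 2: Option 1 9, Option 2 17, Option 4 6, Option 5 13. Option 4 eliminated.
Round 3: Option 1 9, Option 2 17, Option 5 19. Option 1 eliminated.
Round 4: Option 2 21, Option 5 24. Option 5 has a majority (≥23).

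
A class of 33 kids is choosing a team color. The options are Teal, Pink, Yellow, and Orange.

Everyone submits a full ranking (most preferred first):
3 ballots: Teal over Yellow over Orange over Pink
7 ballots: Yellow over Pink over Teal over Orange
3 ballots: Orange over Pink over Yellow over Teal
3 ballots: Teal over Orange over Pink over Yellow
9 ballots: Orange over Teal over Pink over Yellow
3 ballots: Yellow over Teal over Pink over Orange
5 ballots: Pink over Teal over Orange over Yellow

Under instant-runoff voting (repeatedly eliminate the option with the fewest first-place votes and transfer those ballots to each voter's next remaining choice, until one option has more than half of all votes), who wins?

Round 1: Teal 6, Pink 5, Yellow 10, Orange 12. Pink eliminated.
Round 2: Teal 11, Yellow 10, Orange 12. Yellow eliminated.
Round 3: Teal 21, Orange 12. Teal has a majority (≥17).

Teal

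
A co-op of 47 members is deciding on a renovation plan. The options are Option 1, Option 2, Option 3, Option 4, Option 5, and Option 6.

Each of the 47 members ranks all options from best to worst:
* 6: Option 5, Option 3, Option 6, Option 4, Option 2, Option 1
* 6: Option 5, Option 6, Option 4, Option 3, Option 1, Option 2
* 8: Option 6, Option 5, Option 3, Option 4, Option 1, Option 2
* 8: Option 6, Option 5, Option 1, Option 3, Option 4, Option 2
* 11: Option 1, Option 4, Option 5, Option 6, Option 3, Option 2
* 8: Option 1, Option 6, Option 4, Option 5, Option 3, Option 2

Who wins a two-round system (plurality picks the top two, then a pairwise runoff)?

Option 6

Round 1 first-place votes: Option 1 19, Option 2 0, Option 3 0, Option 4 0, Option 5 12, Option 6 16. Option 1 and Option 6 advance.
Runoff: Option 1 is ranked above Option 6 on 19 ballots, Option 6 above Option 1 on 28.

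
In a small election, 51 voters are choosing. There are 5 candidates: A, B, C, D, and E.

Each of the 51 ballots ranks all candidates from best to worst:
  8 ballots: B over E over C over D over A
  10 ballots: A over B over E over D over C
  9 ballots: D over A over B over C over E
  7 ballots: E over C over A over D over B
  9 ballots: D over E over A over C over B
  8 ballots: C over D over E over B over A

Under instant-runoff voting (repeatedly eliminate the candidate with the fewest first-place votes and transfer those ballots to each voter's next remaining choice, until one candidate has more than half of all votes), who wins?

D

Round 1: A 10, B 8, C 8, D 18, E 7. E eliminated.
Round 2: A 10, B 8, C 15, D 18. B eliminated.
Round 3: A 10, C 23, D 18. A eliminated.
Round 4: C 23, D 28. D has a majority (≥26).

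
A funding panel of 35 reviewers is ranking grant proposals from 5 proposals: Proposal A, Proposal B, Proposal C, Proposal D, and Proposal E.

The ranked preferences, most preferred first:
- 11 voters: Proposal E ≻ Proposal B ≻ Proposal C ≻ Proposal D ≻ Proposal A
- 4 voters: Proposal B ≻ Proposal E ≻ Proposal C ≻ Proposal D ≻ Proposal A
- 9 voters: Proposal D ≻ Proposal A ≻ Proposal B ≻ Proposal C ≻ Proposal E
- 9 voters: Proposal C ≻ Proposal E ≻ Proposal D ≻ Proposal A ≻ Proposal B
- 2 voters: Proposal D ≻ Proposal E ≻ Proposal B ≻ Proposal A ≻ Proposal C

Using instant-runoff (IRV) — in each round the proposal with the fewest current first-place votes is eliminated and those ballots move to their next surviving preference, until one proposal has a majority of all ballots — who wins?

Round 1: Proposal A 0, Proposal B 4, Proposal C 9, Proposal D 11, Proposal E 11. Proposal A eliminated.
Round 2: Proposal B 4, Proposal C 9, Proposal D 11, Proposal E 11. Proposal B eliminated.
Round 3: Proposal C 9, Proposal D 11, Proposal E 15. Proposal C eliminated.
Round 4: Proposal D 11, Proposal E 24. Proposal E has a majority (≥18).

Proposal E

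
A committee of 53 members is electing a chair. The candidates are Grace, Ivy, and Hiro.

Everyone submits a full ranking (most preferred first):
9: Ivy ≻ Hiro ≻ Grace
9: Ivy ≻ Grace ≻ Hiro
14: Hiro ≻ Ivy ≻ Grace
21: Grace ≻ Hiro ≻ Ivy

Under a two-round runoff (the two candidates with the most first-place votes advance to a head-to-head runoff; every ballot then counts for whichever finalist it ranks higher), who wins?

Round 1 first-place votes: Grace 21, Ivy 18, Hiro 14. Grace and Ivy advance.
Runoff: Grace is ranked above Ivy on 21 ballots, Ivy above Grace on 32.

Ivy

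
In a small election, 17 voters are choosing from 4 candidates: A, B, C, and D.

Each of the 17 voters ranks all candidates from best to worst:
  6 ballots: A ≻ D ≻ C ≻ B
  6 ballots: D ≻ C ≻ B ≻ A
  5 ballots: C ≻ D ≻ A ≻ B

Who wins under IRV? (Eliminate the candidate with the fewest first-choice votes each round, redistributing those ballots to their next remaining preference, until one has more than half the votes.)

Round 1: A 6, B 0, C 5, D 6. B eliminated.
Round 2: A 6, C 5, D 6. C eliminated.
Round 3: A 6, D 11. D has a majority (≥9).

D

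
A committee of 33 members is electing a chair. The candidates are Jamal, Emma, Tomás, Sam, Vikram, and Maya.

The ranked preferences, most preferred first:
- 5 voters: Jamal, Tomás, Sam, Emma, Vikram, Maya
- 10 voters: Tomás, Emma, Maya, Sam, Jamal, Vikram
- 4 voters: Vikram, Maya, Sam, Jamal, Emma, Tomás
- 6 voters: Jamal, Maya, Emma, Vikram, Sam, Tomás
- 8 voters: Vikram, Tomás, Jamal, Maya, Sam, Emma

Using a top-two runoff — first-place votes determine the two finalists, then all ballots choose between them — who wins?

Round 1 first-place votes: Jamal 11, Emma 0, Tomás 10, Sam 0, Vikram 12, Maya 0. Vikram and Jamal advance.
Runoff: Vikram is ranked above Jamal on 12 ballots, Jamal above Vikram on 21.

Jamal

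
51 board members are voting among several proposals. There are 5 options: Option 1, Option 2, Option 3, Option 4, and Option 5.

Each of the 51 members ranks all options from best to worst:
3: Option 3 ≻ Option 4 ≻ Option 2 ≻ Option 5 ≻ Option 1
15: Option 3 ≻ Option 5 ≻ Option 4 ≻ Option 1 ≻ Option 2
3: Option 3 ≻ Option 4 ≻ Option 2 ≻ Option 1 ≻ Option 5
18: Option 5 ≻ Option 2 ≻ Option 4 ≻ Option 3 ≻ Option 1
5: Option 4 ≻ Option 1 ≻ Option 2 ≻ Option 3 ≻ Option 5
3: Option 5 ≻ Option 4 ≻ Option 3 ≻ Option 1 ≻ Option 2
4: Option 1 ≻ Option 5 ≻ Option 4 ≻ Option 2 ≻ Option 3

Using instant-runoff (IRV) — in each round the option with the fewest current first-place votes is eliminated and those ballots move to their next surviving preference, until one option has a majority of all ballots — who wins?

Option 3

Round 1: Option 1 4, Option 2 0, Option 3 21, Option 4 5, Option 5 21. Option 2 eliminated.
Round 2: Option 1 4, Option 3 21, Option 4 5, Option 5 21. Option 1 eliminated.
Round 3: Option 3 21, Option 4 5, Option 5 25. Option 4 eliminated.
Round 4: Option 3 26, Option 5 25. Option 3 has a majority (≥26).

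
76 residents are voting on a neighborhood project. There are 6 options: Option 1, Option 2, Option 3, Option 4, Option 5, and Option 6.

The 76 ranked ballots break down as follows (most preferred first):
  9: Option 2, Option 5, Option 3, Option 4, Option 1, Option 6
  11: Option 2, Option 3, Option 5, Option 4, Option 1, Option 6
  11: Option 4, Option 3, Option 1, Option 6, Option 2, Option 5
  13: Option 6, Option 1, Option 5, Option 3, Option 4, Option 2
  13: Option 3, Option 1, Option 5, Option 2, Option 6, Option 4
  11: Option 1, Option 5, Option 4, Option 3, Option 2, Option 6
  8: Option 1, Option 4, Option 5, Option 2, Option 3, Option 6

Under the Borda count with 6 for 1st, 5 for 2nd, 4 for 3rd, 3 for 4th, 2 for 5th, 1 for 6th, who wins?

Option 1

Option 1: 9×2 + 11×2 + 11×4 + 13×5 + 13×5 + 11×6 + 8×6 = 328
Option 2: 9×6 + 11×6 + 11×2 + 13×1 + 13×3 + 11×2 + 8×3 = 240
Option 3: 9×4 + 11×5 + 11×5 + 13×3 + 13×6 + 11×3 + 8×2 = 312
Option 4: 9×3 + 11×3 + 11×6 + 13×2 + 13×1 + 11×4 + 8×5 = 249
Option 5: 9×5 + 11×4 + 11×1 + 13×4 + 13×4 + 11×5 + 8×4 = 291
Option 6: 9×1 + 11×1 + 11×3 + 13×6 + 13×2 + 11×1 + 8×1 = 176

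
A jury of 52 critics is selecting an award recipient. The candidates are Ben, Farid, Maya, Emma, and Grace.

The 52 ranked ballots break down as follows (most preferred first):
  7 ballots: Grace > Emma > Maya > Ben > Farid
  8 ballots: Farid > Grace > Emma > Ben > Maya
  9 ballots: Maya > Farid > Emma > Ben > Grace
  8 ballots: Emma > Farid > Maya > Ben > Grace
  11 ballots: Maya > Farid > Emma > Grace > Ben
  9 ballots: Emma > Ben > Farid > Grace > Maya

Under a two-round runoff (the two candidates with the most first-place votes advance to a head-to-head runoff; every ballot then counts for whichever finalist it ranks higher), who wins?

Emma

Round 1 first-place votes: Ben 0, Farid 8, Maya 20, Emma 17, Grace 7. Maya and Emma advance.
Runoff: Maya is ranked above Emma on 20 ballots, Emma above Maya on 32.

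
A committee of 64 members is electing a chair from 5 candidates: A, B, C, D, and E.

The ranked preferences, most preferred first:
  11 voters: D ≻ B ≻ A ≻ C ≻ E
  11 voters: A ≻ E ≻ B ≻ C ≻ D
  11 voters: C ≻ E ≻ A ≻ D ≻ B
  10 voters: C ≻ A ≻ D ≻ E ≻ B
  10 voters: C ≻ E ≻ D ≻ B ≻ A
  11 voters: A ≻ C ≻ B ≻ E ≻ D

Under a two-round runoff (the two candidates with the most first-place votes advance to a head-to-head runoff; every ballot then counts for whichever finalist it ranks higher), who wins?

Round 1 first-place votes: A 22, B 0, C 31, D 11, E 0. C and A advance.
Runoff: C is ranked above A on 31 ballots, A above C on 33.

A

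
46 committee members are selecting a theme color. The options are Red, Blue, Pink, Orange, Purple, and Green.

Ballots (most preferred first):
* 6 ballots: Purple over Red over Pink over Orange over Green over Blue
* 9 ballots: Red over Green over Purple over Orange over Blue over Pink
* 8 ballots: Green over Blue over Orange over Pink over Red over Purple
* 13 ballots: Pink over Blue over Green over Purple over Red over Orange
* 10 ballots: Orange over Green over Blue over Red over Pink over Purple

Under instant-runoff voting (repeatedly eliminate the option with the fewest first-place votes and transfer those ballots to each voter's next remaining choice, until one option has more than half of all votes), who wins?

Round 1: Red 9, Blue 0, Pink 13, Orange 10, Purple 6, Green 8. Blue eliminated.
Round 2: Red 9, Pink 13, Orange 10, Purple 6, Green 8. Purple eliminated.
Round 3: Red 15, Pink 13, Orange 10, Green 8. Green eliminated.
Round 4: Red 15, Pink 13, Orange 18. Pink eliminated.
Round 5: Red 28, Orange 18. Red has a majority (≥24).

Red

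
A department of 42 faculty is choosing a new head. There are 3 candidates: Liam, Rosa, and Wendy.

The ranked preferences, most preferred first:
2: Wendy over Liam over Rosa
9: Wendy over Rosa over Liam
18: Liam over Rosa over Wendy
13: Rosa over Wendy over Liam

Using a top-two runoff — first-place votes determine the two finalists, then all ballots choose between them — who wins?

Rosa

Round 1 first-place votes: Liam 18, Rosa 13, Wendy 11. Liam and Rosa advance.
Runoff: Liam is ranked above Rosa on 20 ballots, Rosa above Liam on 22.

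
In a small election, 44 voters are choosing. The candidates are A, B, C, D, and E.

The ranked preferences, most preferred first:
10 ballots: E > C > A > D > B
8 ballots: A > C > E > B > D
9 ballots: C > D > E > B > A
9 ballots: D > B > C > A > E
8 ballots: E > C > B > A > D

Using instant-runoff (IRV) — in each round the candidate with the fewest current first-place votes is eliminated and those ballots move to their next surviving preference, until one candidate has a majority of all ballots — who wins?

Round 1: A 8, B 0, C 9, D 9, E 18. B eliminated.
Round 2: A 8, C 9, D 9, E 18. A eliminated.
Round 3: C 17, D 9, E 18. D eliminated.
Round 4: C 26, E 18. C has a majority (≥23).

C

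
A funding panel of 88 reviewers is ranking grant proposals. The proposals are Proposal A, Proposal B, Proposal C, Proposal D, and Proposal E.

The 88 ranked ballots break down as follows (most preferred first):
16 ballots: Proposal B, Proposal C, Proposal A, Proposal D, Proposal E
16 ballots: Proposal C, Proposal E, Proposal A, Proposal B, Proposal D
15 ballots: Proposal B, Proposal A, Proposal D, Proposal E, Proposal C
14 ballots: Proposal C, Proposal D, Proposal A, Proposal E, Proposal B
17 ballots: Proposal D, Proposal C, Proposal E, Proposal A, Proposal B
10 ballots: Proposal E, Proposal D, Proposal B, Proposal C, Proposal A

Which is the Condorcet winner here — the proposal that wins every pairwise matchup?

Proposal C

Proposal C vs Proposal A: 73–15
Proposal C vs Proposal B: 47–41
Proposal C vs Proposal D: 46–42
Proposal C vs Proposal E: 63–25
Proposal C beats every other proposal.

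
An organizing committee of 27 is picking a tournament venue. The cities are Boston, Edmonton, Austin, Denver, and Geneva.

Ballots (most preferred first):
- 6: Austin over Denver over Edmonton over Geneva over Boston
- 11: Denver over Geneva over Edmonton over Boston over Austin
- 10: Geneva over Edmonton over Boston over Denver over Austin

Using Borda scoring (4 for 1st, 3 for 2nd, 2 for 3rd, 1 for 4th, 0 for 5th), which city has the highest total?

Boston: 6×0 + 11×1 + 10×2 = 31
Edmonton: 6×2 + 11×2 + 10×3 = 64
Austin: 6×4 + 11×0 + 10×0 = 24
Denver: 6×3 + 11×4 + 10×1 = 72
Geneva: 6×1 + 11×3 + 10×4 = 79

Geneva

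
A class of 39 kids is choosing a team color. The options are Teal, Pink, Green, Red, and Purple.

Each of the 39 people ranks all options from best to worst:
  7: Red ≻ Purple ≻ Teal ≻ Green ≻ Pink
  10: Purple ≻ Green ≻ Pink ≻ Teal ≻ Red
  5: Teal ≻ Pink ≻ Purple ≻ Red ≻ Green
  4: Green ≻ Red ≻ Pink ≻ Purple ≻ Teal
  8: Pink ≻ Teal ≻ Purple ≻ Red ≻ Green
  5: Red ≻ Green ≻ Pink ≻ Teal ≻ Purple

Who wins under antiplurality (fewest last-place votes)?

Last-place votes: Teal 4, Pink 7, Green 13, Red 10, Purple 5.

Teal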